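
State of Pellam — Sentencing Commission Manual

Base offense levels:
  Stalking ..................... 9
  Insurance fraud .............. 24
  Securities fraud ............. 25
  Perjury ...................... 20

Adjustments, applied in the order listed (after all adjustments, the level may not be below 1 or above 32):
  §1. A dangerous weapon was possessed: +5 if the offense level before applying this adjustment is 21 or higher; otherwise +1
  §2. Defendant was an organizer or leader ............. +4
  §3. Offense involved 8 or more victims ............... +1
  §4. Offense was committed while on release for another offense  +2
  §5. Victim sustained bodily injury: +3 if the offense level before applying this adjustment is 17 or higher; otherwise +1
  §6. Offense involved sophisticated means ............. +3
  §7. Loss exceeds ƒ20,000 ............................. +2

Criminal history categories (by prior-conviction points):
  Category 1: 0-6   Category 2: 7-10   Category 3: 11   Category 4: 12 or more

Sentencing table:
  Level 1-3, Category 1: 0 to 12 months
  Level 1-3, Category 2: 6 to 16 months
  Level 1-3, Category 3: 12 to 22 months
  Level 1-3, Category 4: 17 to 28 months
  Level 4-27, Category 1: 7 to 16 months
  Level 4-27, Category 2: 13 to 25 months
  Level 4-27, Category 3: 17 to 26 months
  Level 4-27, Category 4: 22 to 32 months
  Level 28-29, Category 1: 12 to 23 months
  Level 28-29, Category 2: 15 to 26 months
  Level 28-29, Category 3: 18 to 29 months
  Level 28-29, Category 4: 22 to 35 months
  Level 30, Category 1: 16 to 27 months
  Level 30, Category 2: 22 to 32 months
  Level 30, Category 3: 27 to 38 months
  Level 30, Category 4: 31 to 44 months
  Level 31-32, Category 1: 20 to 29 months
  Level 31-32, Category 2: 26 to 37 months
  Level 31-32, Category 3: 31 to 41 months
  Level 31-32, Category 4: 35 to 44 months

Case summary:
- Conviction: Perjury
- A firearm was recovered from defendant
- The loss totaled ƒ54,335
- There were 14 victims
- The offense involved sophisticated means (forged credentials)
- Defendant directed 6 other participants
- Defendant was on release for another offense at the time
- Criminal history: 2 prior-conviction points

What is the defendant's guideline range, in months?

20-29 months

Base offense level for perjury: 20.
§1 applies (level before this adjustment is 20 < 21, so +1): 20 + 1 = 21.
§2 applies: 21 + 4 = 25.
§3 applies: 25 + 1 = 26.
§4 applies: 26 + 2 = 28.
§6 applies: 28 + 3 = 31.
§7 applies: 31 + 2 = 33.
Level 33 exceeds the maximum of 32; capped at 32.
Final offense level: 32.
Criminal history: 2 prior points → Category 1 (0-6).
Level 32 falls in the 31-32 band.
Grid: Level 31-32 × Category 1 = 20-29 months.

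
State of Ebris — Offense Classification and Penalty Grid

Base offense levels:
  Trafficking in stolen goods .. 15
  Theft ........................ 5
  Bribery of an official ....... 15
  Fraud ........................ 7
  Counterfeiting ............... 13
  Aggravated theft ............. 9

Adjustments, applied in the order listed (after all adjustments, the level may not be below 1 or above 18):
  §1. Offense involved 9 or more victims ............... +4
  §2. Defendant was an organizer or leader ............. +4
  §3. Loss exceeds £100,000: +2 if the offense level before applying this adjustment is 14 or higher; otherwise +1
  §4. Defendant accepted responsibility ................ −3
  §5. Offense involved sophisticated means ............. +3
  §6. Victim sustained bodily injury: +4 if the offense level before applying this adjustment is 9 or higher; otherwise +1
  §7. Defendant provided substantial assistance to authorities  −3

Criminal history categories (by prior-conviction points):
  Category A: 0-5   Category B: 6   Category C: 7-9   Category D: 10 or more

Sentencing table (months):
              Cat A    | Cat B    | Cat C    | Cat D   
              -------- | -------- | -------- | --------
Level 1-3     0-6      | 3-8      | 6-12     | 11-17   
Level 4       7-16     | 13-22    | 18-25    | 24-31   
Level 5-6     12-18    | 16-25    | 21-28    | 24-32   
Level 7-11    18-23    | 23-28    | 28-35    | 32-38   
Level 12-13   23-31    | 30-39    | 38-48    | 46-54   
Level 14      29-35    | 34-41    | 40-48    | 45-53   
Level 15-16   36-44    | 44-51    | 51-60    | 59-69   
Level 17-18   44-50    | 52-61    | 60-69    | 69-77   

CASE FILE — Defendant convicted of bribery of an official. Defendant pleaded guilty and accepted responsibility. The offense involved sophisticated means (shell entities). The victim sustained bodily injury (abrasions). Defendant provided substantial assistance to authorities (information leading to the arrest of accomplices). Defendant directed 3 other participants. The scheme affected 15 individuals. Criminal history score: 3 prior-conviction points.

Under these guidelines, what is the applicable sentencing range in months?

44-50 months

Base offense level for bribery of an official: 15.
§1 applies: 15 + 4 = 19.
§2 applies: 19 + 4 = 23.
§3 does not apply.
§4 applies: 23 − 3 = 20.
§5 applies: 20 + 3 = 23.
§6 applies (level before this adjustment is 23 ≥ 9, so +4): 23 + 4 = 27.
§7 applies: 27 − 3 = 24.
Level 24 exceeds the maximum of 18; capped at 18.
Final offense level: 18.
Criminal history: 3 prior points → Category A (0-5).
Level 18 falls in the 17-18 band.
Grid: Level 17-18 × Category A = 44-50 months.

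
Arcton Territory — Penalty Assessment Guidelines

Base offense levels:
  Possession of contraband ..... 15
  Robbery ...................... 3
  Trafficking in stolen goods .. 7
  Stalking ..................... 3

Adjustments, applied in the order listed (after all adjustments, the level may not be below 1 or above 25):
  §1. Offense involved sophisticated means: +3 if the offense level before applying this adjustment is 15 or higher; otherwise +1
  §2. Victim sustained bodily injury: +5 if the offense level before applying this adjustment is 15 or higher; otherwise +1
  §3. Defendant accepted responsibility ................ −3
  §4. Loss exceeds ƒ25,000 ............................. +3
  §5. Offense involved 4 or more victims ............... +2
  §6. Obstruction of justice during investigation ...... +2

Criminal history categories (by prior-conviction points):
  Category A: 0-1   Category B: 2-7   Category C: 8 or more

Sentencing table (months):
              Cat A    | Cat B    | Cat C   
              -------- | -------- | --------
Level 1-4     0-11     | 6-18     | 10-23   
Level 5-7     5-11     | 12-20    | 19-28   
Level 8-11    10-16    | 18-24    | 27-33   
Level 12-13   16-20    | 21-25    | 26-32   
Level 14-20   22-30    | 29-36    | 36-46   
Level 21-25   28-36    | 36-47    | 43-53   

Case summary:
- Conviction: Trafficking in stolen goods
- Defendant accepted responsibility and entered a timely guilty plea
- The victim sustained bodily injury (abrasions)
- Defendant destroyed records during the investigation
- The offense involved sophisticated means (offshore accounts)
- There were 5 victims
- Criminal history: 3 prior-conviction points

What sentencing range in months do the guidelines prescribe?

18-24 months

Base offense level for trafficking in stolen goods: 7.
§1 applies (level before this adjustment is 7 < 15, so +1): 7 + 1 = 8.
§2 applies (level before this adjustment is 8 < 15, so +1): 8 + 1 = 9.
§3 applies: 9 − 3 = 6.
§4 does not apply.
§5 applies: 6 + 2 = 8.
§6 applies: 8 + 2 = 10.
Final offense level: 10.
Criminal history: 3 prior points → Category B (2-7).
Level 10 falls in the 8-11 band.
Grid: Level 8-11 × Category B = 18-24 months.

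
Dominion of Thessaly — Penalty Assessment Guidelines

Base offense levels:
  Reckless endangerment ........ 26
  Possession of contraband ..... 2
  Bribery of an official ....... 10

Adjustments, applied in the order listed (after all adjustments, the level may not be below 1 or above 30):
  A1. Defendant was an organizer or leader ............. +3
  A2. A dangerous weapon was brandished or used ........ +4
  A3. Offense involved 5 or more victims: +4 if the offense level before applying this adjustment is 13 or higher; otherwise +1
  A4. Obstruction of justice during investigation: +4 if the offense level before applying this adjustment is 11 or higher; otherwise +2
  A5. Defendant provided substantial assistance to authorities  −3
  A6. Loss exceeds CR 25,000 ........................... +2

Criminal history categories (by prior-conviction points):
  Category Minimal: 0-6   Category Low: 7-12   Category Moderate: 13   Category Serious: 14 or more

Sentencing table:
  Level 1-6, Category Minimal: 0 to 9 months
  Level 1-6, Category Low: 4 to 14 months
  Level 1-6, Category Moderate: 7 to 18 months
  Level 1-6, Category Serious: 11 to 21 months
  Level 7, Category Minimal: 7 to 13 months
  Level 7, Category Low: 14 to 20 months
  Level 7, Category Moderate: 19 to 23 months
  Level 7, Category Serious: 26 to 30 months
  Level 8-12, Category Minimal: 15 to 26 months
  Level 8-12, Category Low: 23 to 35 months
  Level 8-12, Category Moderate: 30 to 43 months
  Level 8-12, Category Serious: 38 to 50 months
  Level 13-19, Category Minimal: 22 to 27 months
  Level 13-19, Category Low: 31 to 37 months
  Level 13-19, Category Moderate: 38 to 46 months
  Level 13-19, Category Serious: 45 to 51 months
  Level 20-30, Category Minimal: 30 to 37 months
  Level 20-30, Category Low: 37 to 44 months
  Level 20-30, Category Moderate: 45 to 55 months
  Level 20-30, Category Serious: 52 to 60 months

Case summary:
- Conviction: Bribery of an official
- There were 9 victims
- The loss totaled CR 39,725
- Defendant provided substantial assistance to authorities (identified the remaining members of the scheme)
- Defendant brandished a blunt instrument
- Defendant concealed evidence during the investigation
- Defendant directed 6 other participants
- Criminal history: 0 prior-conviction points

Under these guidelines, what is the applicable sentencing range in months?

30-37 months

Base offense level for bribery of an official: 10.
A1 applies: 10 + 3 = 13.
A2 applies: 13 + 4 = 17.
A3 applies (level before this adjustment is 17 ≥ 13, so +4): 17 + 4 = 21.
A4 applies (level before this adjustment is 21 ≥ 11, so +4): 21 + 4 = 25.
A5 applies: 25 − 3 = 22.
A6 applies: 22 + 2 = 24.
Final offense level: 24.
Criminal history: 0 prior points → Category Minimal (0-6).
Level 24 falls in the 20-30 band.
Grid: Level 20-30 × Category Minimal = 30-37 months.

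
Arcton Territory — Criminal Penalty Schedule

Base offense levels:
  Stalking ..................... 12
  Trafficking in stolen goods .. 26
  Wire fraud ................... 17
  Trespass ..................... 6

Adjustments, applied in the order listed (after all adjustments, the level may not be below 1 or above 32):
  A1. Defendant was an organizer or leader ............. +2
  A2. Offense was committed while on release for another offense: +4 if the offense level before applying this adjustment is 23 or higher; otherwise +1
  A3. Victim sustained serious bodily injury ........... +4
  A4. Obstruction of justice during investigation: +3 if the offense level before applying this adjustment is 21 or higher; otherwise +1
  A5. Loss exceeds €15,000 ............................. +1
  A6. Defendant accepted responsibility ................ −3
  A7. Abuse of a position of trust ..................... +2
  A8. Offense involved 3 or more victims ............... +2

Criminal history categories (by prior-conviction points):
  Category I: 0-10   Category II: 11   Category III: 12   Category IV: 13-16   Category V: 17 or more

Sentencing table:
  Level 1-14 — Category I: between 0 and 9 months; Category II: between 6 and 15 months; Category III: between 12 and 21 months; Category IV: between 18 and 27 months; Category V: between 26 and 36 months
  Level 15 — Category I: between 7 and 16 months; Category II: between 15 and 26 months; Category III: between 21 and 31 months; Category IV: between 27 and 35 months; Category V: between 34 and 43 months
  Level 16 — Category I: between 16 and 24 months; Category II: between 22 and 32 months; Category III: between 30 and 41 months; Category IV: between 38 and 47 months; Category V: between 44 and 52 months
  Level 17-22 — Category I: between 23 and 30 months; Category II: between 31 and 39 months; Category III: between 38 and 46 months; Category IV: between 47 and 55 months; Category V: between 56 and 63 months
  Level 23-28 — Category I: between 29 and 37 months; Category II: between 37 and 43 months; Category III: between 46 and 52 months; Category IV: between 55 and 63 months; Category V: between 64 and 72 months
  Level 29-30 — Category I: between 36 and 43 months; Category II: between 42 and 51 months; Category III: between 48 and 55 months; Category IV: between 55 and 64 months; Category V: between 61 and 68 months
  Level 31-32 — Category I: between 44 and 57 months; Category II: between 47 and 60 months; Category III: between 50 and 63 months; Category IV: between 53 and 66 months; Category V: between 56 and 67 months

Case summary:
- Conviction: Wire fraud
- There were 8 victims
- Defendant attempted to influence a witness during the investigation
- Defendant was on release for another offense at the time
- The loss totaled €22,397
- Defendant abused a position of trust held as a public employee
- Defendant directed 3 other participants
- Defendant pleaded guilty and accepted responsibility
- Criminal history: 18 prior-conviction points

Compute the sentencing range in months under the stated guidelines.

Base offense level for wire fraud: 17.
A1 applies: 17 + 2 = 19.
A2 applies (level before this adjustment is 19 < 23, so +1): 19 + 1 = 20.
A4 applies (level before this adjustment is 20 < 21, so +1): 20 + 1 = 21.
A5 applies: 21 + 1 = 22.
A6 applies: 22 − 3 = 19.
A7 applies: 19 + 2 = 21.
A8 applies: 21 + 2 = 23.
Final offense level: 23.
Criminal history: 18 prior points → Category V (17+).
Level 23 falls in the 23-28 band.
Grid: Level 23-28 × Category V = 64-72 months.

64-72 months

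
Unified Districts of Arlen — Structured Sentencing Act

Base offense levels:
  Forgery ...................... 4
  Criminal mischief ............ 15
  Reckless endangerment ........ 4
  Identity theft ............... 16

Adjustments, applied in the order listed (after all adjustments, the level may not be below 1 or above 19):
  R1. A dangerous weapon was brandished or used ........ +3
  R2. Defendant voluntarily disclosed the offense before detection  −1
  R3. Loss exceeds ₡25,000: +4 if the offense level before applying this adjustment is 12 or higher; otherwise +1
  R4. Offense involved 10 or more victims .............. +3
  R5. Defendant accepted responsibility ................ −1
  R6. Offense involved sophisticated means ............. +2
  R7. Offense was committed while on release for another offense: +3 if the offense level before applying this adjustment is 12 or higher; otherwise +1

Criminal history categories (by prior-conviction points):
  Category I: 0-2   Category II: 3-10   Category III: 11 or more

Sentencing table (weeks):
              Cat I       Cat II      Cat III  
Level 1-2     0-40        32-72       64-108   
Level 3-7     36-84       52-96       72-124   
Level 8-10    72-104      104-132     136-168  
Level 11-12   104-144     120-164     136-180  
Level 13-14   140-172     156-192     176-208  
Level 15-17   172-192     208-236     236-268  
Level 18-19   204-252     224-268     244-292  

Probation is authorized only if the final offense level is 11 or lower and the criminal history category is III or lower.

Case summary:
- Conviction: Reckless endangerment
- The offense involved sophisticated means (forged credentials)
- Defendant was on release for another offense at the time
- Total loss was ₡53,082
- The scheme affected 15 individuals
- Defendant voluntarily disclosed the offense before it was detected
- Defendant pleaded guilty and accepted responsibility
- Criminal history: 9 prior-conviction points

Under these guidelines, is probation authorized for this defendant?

Base offense level for reckless endangerment: 4.
R1 does not apply.
R2 applies: 4 − 1 = 3.
R3 applies (level before this adjustment is 3 < 12, so +1): 3 + 1 = 4.
R4 applies: 4 + 3 = 7.
R5 applies: 7 − 1 = 6.
R6 applies: 6 + 2 = 8.
R7 applies (level before this adjustment is 8 < 12, so +1): 8 + 1 = 9.
Final offense level: 9.
Criminal history: 9 prior points → Category II (3-10).
Level 9 falls in the 8-10 band.
Grid: Level 8-10 × Category II = 104-132 weeks.
Probation check: level 9 ≤ 11 and category II ≤ III → eligible.

Yes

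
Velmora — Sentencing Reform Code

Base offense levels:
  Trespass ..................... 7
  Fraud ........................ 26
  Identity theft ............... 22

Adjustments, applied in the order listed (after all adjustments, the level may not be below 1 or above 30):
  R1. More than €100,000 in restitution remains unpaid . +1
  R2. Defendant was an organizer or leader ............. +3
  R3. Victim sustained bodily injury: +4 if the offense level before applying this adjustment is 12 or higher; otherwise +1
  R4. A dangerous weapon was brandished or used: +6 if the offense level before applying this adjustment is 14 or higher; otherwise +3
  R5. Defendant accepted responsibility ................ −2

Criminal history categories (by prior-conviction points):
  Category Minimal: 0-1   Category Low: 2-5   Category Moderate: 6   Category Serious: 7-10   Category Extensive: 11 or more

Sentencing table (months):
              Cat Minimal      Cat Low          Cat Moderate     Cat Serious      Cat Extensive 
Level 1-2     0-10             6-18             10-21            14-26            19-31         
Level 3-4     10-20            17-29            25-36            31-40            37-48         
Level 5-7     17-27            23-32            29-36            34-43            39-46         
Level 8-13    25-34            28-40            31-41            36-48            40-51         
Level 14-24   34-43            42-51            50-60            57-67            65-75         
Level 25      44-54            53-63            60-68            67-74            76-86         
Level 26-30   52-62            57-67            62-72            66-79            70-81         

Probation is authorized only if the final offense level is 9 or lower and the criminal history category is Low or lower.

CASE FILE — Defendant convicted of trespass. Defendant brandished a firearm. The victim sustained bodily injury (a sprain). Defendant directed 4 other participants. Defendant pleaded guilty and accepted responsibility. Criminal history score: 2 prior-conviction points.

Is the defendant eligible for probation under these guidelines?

Base offense level for trespass: 7.
R1 does not apply.
R2 applies: 7 + 3 = 10.
R3 applies (level before this adjustment is 10 < 12, so +1): 10 + 1 = 11.
R4 applies (level before this adjustment is 11 < 14, so +3): 11 + 3 = 14.
R5 applies: 14 − 2 = 12.
Final offense level: 12.
Criminal history: 2 prior points → Category Low (2-5).
Level 12 falls in the 8-13 band.
Grid: Level 8-13 × Category Low = 28-40 months.
Probation check: level 12 > 9 and category Low ≤ Low → not eligible.

No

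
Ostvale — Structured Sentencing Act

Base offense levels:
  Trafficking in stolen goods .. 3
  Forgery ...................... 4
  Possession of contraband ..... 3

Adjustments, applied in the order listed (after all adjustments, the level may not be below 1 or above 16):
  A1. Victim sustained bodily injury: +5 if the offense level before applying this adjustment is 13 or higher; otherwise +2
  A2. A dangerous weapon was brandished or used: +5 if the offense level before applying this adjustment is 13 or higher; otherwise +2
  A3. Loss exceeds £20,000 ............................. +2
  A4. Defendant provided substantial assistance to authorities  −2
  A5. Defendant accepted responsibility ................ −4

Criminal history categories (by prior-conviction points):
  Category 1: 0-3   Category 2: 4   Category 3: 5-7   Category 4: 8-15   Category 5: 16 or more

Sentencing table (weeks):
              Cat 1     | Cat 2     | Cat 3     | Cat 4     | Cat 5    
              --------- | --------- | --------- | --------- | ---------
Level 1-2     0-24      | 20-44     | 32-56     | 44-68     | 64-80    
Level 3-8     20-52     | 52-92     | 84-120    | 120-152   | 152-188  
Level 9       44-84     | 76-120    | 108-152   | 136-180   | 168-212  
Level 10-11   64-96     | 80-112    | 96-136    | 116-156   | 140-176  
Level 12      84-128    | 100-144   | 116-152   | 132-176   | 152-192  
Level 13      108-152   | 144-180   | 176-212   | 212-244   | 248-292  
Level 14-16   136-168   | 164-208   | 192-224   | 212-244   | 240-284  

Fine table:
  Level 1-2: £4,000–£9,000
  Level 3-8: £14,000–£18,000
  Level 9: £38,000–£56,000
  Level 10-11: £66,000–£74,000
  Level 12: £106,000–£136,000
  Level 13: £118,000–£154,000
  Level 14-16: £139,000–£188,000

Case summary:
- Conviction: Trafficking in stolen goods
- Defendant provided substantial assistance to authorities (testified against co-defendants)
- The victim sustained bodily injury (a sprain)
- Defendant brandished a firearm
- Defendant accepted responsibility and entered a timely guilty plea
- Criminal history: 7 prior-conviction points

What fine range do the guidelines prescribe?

Base offense level for trafficking in stolen goods: 3.
A1 applies (level before this adjustment is 3 < 13, so +2): 3 + 2 = 5.
A2 applies (level before this adjustment is 5 < 13, so +2): 5 + 2 = 7.
A3 does not apply.
A4 applies: 7 − 2 = 5.
A5 applies: 5 − 4 = 1.
Final offense level: 1.
Level 1 falls in the 1-2 band.
Fine table: Level 1-2 → £4,000–£9,000.

£4,000–£9,000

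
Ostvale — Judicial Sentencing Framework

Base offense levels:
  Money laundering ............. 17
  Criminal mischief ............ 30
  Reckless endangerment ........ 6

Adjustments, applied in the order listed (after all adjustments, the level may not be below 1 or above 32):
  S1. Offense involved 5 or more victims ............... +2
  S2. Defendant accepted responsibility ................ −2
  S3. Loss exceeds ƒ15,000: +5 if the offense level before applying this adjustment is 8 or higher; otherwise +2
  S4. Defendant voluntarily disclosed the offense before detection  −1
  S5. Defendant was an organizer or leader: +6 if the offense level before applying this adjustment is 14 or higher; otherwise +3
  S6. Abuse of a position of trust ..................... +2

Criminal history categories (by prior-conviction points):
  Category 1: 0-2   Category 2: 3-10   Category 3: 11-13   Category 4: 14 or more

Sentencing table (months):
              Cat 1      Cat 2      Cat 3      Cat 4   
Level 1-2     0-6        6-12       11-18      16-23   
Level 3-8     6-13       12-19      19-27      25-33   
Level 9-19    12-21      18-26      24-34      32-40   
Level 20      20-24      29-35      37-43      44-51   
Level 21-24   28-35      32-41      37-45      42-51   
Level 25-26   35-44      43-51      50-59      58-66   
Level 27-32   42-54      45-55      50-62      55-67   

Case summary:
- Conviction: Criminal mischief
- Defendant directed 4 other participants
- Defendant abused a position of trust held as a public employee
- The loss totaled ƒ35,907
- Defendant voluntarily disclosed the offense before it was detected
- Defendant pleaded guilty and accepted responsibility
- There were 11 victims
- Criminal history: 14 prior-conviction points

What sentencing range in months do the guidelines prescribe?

55-67 months

Base offense level for criminal mischief: 30.
S1 applies: 30 + 2 = 32.
S2 applies: 32 − 2 = 30.
S3 applies (level before this adjustment is 30 ≥ 8, so +5): 30 + 5 = 35.
S4 applies: 35 − 1 = 34.
S5 applies (level before this adjustment is 34 ≥ 14, so +6): 34 + 6 = 40.
S6 applies: 40 + 2 = 42.
Level 42 exceeds the maximum of 32; capped at 32.
Final offense level: 32.
Criminal history: 14 prior points → Category 4 (14+).
Level 32 falls in the 27-32 band.
Grid: Level 27-32 × Category 4 = 55-67 months.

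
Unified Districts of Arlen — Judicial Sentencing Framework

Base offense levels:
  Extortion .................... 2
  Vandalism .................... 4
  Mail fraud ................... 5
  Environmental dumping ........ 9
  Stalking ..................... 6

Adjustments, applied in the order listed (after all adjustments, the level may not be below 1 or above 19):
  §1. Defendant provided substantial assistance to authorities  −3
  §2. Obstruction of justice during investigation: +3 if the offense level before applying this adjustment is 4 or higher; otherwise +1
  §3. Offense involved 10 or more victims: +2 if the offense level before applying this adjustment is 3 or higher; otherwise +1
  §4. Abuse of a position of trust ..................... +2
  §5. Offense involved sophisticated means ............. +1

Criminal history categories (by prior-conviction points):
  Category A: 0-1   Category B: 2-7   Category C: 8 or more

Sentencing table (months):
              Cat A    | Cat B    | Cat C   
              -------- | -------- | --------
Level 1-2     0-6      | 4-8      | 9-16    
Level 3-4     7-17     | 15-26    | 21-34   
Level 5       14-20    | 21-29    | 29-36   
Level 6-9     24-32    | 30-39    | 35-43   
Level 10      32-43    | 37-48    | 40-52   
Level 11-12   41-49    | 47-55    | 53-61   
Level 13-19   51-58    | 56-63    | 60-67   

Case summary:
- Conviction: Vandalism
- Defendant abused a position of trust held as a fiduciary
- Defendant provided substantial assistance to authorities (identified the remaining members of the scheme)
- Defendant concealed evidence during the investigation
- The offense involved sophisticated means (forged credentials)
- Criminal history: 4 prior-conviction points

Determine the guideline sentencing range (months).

21-29 months

Base offense level for vandalism: 4.
§1 applies: 4 − 3 = 1.
§2 applies (level before this adjustment is 1 < 4, so +1): 1 + 1 = 2.
§4 applies: 2 + 2 = 4.
§5 applies: 4 + 1 = 5.
Final offense level: 5.
Criminal history: 4 prior points → Category B (2-7).
Level 5 falls in the 5 band.
Grid: Level 5 × Category B = 21-29 months.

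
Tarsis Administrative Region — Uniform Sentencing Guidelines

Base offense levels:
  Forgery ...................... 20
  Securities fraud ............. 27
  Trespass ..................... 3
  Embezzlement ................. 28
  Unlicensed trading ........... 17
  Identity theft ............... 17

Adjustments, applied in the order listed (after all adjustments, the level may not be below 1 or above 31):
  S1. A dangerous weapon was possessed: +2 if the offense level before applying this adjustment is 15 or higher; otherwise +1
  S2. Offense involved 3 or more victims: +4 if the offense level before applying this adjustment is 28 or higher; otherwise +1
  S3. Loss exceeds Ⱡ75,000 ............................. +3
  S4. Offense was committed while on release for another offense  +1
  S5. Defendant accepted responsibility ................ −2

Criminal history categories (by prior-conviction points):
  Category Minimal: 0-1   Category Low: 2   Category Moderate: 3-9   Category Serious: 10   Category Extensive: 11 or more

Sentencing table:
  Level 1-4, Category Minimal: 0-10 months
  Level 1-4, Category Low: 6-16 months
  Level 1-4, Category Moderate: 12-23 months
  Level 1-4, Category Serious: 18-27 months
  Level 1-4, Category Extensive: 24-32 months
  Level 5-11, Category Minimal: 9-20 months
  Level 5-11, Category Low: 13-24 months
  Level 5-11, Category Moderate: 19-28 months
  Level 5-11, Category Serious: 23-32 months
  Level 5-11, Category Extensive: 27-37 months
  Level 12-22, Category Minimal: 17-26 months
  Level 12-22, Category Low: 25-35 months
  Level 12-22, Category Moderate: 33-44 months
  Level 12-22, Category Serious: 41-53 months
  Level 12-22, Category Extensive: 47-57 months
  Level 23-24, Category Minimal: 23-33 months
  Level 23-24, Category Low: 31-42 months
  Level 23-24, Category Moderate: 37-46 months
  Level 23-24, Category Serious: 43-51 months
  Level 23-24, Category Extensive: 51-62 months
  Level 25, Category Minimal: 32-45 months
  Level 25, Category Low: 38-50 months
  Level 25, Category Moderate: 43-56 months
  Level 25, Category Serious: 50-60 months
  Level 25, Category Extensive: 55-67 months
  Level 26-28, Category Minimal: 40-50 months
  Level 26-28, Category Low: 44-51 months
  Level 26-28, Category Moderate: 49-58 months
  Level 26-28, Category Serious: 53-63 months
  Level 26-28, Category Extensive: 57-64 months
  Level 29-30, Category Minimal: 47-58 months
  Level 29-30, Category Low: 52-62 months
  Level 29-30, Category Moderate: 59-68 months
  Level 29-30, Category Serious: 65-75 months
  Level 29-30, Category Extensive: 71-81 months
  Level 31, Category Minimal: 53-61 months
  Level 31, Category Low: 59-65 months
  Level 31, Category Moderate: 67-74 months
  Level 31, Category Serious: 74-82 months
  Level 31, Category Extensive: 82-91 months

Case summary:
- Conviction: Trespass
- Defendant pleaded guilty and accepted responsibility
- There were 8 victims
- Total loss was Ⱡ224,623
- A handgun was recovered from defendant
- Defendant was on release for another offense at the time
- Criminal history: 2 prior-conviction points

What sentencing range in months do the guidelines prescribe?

13-24 months

Base offense level for trespass: 3.
S1 applies (level before this adjustment is 3 < 15, so +1): 3 + 1 = 4.
S2 applies (level before this adjustment is 4 < 28, so +1): 4 + 1 = 5.
S3 applies: 5 + 3 = 8.
S4 applies: 8 + 1 = 9.
S5 applies: 9 − 2 = 7.
Final offense level: 7.
Criminal history: 2 prior points → Category Low (2).
Level 7 falls in the 5-11 band.
Grid: Level 5-11 × Category Low = 13-24 months.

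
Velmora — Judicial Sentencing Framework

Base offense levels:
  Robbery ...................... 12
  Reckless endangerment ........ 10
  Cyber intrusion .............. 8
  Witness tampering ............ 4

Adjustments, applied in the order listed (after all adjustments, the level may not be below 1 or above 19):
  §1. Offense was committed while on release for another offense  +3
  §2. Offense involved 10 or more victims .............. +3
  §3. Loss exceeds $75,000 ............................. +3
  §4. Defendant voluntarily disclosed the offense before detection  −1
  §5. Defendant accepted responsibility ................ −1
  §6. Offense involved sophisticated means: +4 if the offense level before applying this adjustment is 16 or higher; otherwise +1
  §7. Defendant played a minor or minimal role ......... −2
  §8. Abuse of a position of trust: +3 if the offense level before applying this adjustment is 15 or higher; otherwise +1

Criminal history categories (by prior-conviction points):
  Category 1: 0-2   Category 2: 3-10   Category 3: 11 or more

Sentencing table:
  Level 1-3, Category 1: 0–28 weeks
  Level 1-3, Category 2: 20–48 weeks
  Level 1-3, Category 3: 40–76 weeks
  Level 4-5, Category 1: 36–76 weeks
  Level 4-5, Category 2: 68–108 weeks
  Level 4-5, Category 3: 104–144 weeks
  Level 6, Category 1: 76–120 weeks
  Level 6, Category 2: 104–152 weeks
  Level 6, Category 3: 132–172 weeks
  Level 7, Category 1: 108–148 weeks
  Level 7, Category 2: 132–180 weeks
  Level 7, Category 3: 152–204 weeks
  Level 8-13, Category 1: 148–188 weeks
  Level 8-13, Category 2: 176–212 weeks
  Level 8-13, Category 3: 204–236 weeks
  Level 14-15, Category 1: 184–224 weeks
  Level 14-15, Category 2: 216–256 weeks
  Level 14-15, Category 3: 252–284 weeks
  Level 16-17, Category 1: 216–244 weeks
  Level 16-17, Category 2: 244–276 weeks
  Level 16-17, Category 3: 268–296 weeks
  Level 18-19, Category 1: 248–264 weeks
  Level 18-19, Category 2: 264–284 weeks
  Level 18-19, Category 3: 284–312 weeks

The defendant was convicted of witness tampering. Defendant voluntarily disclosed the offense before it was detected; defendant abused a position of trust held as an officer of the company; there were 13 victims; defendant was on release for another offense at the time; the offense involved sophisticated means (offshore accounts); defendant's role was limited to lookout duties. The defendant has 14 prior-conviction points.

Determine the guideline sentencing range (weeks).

Base offense level for witness tampering: 4.
§1 applies: 4 + 3 = 7.
§2 applies: 7 + 3 = 10.
§3 does not apply.
§4 applies: 10 − 1 = 9.
§5 does not apply.
§6 applies (level before this adjustment is 9 < 16, so +1): 9 + 1 = 10.
§7 applies: 10 − 2 = 8.
§8 applies (level before this adjustment is 8 < 15, so +1): 8 + 1 = 9.
Final offense level: 9.
Criminal history: 14 prior points → Category 3 (11+).
Level 9 falls in the 8-13 band.
Grid: Level 8-13 × Category 3 = 204-236 weeks.

204-236 weeks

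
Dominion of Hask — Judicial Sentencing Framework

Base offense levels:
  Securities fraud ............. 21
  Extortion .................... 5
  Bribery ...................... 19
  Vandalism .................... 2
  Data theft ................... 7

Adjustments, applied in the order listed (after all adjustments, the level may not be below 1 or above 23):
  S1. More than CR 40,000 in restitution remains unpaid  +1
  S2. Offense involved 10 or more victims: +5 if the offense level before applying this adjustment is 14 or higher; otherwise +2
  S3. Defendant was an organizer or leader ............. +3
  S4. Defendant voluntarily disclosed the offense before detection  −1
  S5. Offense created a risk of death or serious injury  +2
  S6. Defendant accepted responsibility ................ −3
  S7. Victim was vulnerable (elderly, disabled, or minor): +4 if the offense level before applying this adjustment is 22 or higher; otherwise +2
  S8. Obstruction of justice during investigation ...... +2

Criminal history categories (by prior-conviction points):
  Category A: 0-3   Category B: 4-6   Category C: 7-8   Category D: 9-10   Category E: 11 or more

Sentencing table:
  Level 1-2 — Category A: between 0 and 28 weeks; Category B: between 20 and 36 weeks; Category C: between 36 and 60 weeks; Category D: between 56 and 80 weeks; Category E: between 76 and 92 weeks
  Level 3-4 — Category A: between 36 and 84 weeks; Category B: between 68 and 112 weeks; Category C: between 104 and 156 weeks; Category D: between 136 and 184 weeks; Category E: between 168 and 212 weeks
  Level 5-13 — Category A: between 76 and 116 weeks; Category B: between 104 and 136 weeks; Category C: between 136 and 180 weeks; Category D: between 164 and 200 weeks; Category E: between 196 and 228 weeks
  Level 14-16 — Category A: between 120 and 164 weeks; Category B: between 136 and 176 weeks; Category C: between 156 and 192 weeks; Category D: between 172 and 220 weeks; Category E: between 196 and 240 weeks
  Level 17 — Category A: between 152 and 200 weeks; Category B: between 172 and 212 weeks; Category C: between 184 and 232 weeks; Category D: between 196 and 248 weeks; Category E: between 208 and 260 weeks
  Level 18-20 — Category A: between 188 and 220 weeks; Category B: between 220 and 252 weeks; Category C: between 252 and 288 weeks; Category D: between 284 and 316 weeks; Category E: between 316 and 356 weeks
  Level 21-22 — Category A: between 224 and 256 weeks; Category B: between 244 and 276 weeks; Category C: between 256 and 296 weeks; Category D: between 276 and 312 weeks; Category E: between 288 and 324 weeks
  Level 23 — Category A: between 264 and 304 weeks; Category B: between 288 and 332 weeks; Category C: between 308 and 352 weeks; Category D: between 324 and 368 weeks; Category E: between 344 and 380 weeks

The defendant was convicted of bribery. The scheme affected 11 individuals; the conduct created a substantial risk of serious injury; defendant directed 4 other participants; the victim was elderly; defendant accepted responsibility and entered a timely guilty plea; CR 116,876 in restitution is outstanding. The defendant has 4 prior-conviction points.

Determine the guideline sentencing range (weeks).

Base offense level for bribery: 19.
S1 applies: 19 + 1 = 20.
S2 applies (level before this adjustment is 20 ≥ 14, so +5): 20 + 5 = 25.
S3 applies: 25 + 3 = 28.
S4 does not apply.
S5 applies: 28 + 2 = 30.
S6 applies: 30 − 3 = 27.
S7 applies (level before this adjustment is 27 ≥ 22, so +4): 27 + 4 = 31.
Level 31 exceeds the maximum of 23; capped at 23.
Final offense level: 23.
Criminal history: 4 prior points → Category B (4-6).
Level 23 falls in the 23 band.
Grid: Level 23 × Category B = 288-332 weeks.

288-332 weeks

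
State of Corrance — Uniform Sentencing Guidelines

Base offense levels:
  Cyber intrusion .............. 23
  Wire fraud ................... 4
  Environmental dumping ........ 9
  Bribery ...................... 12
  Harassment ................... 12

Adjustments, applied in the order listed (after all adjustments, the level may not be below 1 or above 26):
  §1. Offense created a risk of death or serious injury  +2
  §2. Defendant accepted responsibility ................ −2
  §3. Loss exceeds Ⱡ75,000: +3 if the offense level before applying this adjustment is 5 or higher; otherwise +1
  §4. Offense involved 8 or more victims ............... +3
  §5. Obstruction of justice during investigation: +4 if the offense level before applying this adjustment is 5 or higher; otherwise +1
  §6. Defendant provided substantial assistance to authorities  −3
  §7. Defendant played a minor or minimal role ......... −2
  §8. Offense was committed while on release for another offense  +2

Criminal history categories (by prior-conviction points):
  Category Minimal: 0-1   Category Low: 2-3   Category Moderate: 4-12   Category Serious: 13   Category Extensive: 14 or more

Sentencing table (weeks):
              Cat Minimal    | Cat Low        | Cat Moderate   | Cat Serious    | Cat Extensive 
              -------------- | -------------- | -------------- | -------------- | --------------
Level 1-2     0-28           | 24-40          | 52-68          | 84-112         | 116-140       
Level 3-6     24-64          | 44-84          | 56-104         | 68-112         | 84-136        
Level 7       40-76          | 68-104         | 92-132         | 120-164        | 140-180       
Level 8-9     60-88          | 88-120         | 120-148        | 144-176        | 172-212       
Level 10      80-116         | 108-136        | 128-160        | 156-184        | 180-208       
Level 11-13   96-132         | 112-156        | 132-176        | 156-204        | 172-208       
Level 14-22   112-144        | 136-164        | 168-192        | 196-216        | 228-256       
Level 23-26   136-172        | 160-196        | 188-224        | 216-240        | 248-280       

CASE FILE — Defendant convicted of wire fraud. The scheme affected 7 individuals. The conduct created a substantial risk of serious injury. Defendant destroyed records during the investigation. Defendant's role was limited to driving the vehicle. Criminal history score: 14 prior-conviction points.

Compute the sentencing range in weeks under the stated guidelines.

Base offense level for wire fraud: 4.
§1 applies: 4 + 2 = 6.
§2 does not apply.
§4 does not apply.
§5 applies (level before this adjustment is 6 ≥ 5, so +4): 6 + 4 = 10.
§6 does not apply.
§7 applies: 10 − 2 = 8.
Final offense level: 8.
Criminal history: 14 prior points → Category Extensive (14+).
Level 8 falls in the 8-9 band.
Grid: Level 8-9 × Category Extensive = 172-212 weeks.

172-212 weeks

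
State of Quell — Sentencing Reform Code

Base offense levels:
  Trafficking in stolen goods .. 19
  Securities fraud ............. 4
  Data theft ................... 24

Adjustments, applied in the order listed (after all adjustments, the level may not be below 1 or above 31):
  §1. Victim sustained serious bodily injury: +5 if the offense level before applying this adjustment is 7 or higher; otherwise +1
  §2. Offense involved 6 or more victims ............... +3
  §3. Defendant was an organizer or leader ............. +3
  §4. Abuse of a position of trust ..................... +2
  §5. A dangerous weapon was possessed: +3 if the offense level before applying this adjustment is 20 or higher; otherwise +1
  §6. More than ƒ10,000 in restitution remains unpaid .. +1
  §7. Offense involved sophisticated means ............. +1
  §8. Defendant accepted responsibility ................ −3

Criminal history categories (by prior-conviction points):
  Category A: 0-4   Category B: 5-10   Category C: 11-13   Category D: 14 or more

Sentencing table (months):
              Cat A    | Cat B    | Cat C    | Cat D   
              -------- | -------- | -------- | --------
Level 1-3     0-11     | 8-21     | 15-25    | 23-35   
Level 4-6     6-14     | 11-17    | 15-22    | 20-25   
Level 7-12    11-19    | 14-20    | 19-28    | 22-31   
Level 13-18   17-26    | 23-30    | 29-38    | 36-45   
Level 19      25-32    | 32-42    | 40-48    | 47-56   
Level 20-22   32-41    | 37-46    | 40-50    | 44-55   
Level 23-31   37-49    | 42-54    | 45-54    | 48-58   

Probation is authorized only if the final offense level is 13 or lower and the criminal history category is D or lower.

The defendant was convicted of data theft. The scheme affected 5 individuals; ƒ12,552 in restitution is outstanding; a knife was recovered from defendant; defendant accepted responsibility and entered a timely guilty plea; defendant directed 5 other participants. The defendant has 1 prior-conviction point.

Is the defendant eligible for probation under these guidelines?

No

Base offense level for data theft: 24.
§3 applies: 24 + 3 = 27.
§4 does not apply.
§5 applies (level before this adjustment is 27 ≥ 20, so +3): 27 + 3 = 30.
§6 applies: 30 + 1 = 31.
§7 does not apply.
§8 applies: 31 − 3 = 28.
Final offense level: 28.
Criminal history: 1 prior point → Category A (0-4).
Level 28 falls in the 23-31 band.
Grid: Level 23-31 × Category A = 37-49 months.
Probation check: level 28 > 13 and category A ≤ D → not eligible.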